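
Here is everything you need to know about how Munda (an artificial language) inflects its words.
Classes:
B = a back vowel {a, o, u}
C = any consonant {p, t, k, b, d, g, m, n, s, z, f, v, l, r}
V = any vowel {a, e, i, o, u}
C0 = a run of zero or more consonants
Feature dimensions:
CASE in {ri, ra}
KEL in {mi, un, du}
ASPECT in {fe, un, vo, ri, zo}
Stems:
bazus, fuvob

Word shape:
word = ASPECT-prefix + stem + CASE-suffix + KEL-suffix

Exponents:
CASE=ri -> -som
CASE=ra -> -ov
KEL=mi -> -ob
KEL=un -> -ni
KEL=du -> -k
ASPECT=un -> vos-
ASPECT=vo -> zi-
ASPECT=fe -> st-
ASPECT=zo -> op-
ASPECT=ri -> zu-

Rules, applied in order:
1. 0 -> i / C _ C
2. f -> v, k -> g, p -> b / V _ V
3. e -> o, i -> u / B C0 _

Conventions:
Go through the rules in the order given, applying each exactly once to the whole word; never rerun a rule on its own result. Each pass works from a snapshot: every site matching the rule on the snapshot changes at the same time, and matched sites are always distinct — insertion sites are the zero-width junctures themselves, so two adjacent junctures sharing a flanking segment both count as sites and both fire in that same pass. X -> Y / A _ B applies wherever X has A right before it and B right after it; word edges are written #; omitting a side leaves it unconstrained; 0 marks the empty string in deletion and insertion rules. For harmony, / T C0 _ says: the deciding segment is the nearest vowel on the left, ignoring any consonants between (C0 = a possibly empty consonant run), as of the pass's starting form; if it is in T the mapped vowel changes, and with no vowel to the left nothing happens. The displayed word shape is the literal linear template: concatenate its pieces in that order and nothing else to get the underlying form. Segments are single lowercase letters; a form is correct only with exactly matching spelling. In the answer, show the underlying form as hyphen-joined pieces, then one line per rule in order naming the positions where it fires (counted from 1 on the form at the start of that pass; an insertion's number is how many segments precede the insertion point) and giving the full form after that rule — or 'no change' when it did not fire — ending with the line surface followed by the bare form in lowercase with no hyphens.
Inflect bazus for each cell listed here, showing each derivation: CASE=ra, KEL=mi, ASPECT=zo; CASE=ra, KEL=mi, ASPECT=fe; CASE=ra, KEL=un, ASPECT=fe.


cell CASE=ra, KEL=mi, ASPECT=zo:
underlying: op-bazus-ov-ob
1. 0 -> i / C _ C: inserts after position(s) 2: opibazusovob
2. f -> v, k -> g, p -> b / V _ V: fires at position(s) 2: obibazusovob
3. e -> o, i -> u / B C0 _: fires at position(s) 3: obubazusovob
surface: obubazusovob

cell CASE=ra, KEL=mi, ASPECT=fe:
underlying: st-bazus-ov-ob
1. 0 -> i / C _ C: inserts after position(s) 1, 2: sitibazusovob
2. f -> v, k -> g, p -> b / V _ V: no change
3. e -> o, i -> u / B C0 _: no change
surface: sitibazusovob

cell CASE=ra, KEL=un, ASPECT=fe:
underlying: st-bazus-ov-ni
1. 0 -> i / C _ C: inserts after position(s) 1, 2, 9: sitibazusovini
2. f -> v, k -> g, p -> b / V _ V: no change
3. e -> o, i -> u / B C0 _: fires at position(s) 12: sitibazusovuni
surface: sitibazusovuni


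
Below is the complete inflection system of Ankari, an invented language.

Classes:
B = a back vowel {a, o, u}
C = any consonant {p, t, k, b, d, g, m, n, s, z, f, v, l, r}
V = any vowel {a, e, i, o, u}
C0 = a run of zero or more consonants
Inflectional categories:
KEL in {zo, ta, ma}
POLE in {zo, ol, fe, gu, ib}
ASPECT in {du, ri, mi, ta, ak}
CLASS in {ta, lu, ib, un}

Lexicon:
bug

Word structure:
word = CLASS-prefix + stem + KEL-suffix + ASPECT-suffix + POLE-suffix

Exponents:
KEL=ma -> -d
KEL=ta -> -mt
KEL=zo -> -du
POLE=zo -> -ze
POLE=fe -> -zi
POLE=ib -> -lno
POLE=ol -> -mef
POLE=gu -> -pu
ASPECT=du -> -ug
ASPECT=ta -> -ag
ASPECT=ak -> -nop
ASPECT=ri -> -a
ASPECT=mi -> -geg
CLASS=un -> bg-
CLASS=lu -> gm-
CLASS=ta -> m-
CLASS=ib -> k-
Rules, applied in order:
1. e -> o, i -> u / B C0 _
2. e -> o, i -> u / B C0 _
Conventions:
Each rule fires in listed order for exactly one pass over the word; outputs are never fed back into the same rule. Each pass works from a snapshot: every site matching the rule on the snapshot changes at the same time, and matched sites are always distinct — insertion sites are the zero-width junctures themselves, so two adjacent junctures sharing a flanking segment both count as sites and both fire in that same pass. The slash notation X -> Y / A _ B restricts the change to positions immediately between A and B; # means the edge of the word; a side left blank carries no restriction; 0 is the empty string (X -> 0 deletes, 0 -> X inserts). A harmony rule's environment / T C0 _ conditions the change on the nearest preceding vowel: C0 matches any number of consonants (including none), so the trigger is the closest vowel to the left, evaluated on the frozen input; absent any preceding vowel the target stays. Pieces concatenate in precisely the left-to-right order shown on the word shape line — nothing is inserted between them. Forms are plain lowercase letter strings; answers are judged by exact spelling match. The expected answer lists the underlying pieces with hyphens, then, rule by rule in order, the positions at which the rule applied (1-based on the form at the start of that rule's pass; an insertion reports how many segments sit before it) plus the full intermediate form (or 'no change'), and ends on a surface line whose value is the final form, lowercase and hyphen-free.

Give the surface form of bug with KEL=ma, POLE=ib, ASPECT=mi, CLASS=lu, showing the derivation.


underlying: gm-bug-d-geg-lno
1. e -> o, i -> u / B C0 _: fires at position(s) 8: gmbugdgoglno
2. e -> o, i -> u / B C0 _: no change
surface: gmbugdgoglno


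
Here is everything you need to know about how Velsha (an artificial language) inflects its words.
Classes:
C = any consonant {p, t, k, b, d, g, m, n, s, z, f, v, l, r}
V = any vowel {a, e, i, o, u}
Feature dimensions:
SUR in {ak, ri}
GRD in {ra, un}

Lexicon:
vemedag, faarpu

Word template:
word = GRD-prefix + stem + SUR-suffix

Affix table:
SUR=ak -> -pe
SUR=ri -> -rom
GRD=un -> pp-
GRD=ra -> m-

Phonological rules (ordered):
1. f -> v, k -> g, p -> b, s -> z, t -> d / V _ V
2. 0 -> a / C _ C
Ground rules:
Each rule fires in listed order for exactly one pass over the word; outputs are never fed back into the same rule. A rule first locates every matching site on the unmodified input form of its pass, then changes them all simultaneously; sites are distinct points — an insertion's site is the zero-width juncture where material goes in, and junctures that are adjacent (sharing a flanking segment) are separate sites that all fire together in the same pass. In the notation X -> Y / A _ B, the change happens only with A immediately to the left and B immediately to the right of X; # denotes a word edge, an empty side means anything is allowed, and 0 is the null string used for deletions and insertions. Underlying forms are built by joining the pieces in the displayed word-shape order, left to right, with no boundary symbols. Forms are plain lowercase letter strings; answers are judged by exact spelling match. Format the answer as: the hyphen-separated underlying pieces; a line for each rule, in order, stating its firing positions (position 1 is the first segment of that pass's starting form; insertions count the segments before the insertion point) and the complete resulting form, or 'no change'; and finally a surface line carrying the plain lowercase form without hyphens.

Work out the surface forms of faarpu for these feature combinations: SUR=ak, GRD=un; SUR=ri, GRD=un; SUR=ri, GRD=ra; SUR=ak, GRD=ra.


cell SUR=ak, GRD=un:
underlying: pp-faarpu-pe
1. f -> v, k -> g, p -> b, s -> z, t -> d / V _ V: fires at position(s) 9: ppfaarpube
2. 0 -> a / C _ C: inserts after position(s) 1, 2, 6: papafaarapube
surface: papafaarapube

cell SUR=ri, GRD=un:
underlying: pp-faarpu-rom
1. f -> v, k -> g, p -> b, s -> z, t -> d / V _ V: no change
2. 0 -> a / C _ C: inserts after position(s) 1, 2, 6: papafaarapurom
surface: papafaarapurom

cell SUR=ri, GRD=ra:
underlying: m-faarpu-rom
1. f -> v, k -> g, p -> b, s -> z, t -> d / V _ V: no change
2. 0 -> a / C _ C: inserts after position(s) 1, 5: mafaarapurom
surface: mafaarapurom

cell SUR=ak, GRD=ra:
underlying: m-faarpu-pe
1. f -> v, k -> g, p -> b, s -> z, t -> d / V _ V: fires at position(s) 8: mfaarpube
2. 0 -> a / C _ C: inserts after position(s) 1, 5: mafaarapube
surface: mafaarapube


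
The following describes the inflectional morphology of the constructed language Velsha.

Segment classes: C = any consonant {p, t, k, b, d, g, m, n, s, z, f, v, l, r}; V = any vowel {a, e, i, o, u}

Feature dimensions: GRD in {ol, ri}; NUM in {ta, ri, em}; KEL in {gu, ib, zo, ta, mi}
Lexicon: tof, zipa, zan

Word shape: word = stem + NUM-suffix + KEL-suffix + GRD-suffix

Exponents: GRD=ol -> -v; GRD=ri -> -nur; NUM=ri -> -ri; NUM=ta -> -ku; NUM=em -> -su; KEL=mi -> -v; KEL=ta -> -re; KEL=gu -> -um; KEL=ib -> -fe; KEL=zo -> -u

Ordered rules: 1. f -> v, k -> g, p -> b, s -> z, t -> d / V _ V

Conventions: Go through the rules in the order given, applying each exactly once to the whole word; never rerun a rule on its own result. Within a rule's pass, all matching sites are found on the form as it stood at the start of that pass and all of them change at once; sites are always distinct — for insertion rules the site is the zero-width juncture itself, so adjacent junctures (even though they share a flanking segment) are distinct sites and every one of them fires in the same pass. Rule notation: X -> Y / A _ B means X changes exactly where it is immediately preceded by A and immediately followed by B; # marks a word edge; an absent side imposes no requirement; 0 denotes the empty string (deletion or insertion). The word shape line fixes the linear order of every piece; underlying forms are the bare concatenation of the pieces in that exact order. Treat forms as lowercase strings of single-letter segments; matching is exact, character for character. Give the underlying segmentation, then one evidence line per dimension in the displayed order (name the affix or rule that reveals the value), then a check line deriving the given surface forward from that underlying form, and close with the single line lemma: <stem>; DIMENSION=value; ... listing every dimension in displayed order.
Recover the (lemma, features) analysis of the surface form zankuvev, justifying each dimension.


underlying: zan-ku-fe-v
GRD=ol - signalled by the affix -v
NUM=ta - signalled by the affix -ku
KEL=ib - signalled by the affix -fe
check: zankufev -> zankuvev
lemma: zan; GRD=ol; NUM=ta; KEL=ib


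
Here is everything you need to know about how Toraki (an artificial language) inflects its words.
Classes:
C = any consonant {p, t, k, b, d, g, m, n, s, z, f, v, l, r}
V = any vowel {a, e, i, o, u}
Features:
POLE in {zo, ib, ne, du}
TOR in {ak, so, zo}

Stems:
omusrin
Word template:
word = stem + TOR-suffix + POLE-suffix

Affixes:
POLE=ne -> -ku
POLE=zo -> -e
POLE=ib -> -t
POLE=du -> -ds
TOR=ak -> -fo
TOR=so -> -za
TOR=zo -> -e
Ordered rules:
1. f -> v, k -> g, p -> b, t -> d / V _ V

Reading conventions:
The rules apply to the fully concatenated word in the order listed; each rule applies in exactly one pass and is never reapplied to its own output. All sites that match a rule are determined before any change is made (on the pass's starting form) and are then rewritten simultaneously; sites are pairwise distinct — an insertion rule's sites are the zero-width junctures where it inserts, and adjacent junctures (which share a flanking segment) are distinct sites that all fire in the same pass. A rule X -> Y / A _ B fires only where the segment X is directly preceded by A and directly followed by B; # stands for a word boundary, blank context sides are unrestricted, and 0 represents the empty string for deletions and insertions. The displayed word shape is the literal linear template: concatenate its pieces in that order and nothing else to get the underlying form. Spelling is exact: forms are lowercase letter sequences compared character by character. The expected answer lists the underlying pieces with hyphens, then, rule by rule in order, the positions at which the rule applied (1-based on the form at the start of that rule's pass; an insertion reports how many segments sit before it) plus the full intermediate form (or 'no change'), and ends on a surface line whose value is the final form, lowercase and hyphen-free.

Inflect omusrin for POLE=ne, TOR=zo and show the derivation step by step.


underlying: omusrin-e-ku
1. f -> v, k -> g, p -> b, t -> d / V _ V: fires at position(s) 9: omusrinegu
surface: omusrinegu


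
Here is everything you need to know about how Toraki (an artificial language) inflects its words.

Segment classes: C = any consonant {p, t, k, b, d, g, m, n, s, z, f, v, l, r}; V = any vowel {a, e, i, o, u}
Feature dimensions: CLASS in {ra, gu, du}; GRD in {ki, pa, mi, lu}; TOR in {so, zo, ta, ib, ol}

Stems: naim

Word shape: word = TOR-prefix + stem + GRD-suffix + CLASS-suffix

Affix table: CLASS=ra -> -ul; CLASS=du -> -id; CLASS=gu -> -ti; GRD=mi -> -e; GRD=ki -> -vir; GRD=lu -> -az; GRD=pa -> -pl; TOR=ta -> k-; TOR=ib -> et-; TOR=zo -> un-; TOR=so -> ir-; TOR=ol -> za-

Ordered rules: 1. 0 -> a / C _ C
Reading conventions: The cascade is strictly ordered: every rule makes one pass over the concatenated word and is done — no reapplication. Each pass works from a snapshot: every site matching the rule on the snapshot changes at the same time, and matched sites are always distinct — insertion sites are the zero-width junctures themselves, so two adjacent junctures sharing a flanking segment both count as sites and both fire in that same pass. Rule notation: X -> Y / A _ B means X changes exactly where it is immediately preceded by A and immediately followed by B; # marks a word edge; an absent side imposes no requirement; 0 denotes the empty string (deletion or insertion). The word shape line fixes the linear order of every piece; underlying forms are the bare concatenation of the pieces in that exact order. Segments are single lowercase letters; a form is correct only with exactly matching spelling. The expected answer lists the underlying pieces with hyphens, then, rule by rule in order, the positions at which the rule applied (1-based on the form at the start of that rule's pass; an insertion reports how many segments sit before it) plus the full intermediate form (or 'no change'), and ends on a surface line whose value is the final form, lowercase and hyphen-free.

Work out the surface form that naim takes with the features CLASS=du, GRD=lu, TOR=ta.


underlying: k-naim-az-id
1. 0 -> a / C _ C: inserts after position(s) 1: kanaimazid
surface: kanaimazid


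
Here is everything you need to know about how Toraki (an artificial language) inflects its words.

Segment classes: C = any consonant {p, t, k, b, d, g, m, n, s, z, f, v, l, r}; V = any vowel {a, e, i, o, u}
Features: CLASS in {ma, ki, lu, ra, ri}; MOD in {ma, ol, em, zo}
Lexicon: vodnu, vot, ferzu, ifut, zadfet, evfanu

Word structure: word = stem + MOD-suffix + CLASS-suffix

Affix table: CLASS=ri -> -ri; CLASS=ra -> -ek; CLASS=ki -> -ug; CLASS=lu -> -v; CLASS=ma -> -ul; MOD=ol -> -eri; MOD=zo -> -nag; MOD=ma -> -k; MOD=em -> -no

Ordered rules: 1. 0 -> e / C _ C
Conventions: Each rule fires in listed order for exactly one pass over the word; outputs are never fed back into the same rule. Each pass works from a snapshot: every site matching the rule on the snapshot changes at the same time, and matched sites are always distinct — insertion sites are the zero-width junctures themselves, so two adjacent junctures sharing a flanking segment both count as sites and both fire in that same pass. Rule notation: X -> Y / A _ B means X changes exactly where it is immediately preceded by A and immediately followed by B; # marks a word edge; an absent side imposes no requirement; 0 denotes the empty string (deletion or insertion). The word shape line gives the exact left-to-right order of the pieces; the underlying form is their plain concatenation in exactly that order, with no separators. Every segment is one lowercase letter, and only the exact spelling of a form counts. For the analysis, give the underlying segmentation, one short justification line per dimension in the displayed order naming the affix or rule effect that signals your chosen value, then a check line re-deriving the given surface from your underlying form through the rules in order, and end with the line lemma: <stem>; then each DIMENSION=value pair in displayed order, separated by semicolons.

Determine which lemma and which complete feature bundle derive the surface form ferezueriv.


underlying: ferzu-eri-v
CLASS=lu - signalled by the affix -v
MOD=ol - signalled by the affix -eri
check: ferzueriv -> ferezueriv
lemma: ferzu; CLASS=lu; MOD=ol


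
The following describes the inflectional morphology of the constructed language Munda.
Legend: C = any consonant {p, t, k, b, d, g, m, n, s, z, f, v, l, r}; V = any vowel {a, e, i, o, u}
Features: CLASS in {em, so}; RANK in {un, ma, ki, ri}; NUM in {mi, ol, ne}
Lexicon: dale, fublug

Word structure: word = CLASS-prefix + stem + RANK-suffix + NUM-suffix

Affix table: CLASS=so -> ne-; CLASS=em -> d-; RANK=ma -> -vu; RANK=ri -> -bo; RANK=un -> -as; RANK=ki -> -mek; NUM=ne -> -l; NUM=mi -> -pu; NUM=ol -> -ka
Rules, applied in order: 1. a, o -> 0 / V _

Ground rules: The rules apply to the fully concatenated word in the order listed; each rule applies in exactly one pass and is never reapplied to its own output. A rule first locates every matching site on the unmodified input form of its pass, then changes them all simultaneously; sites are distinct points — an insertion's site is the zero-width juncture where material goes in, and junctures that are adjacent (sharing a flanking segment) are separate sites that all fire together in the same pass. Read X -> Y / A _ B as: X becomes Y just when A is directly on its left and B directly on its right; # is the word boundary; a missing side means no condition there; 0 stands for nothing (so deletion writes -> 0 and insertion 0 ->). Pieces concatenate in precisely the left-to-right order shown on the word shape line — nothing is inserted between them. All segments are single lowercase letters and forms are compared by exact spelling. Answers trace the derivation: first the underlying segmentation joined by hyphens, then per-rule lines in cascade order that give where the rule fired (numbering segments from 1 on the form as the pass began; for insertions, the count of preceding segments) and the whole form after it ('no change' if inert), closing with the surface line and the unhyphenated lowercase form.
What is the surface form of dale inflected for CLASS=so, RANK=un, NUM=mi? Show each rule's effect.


underlying: ne-dale-as-pu
1. a, o -> 0 / V _: fires at position(s) 7: nedalespu
surface: nedalespu


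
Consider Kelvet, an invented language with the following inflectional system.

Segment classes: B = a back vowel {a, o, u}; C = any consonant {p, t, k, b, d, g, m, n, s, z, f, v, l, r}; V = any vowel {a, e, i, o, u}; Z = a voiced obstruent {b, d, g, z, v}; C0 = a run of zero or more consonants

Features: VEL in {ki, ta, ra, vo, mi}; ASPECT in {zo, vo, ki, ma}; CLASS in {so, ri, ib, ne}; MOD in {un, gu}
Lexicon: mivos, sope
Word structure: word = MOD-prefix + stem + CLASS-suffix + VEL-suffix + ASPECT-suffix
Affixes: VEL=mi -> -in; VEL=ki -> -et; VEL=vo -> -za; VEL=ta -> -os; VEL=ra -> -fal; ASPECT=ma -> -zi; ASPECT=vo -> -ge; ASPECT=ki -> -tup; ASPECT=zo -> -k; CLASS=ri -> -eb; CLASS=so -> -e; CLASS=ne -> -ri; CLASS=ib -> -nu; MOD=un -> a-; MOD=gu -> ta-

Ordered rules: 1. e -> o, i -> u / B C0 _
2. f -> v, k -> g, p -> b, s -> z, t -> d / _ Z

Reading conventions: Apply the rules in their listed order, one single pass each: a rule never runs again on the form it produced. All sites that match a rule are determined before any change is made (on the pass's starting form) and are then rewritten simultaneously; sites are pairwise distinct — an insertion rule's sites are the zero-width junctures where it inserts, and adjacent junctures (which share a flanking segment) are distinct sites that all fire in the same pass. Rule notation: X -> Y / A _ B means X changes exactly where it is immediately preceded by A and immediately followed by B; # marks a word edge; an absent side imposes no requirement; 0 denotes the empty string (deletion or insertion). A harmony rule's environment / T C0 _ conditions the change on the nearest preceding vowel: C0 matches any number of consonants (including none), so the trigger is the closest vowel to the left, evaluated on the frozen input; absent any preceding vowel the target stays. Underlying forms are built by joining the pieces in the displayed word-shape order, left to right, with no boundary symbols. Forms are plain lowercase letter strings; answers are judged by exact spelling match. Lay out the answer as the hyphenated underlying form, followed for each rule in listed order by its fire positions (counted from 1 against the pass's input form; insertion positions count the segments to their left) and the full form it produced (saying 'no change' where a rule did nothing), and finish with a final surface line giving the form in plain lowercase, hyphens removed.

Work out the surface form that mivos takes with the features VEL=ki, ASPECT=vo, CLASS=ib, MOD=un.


underlying: a-mivos-nu-et-ge
1. e -> o, i -> u / B C0 _: fires at position(s) 3, 9: amuvosnuotge
2. f -> v, k -> g, p -> b, s -> z, t -> d / _ Z: fires at position(s) 10: amuvosnuodge
surface: amuvosnuodge


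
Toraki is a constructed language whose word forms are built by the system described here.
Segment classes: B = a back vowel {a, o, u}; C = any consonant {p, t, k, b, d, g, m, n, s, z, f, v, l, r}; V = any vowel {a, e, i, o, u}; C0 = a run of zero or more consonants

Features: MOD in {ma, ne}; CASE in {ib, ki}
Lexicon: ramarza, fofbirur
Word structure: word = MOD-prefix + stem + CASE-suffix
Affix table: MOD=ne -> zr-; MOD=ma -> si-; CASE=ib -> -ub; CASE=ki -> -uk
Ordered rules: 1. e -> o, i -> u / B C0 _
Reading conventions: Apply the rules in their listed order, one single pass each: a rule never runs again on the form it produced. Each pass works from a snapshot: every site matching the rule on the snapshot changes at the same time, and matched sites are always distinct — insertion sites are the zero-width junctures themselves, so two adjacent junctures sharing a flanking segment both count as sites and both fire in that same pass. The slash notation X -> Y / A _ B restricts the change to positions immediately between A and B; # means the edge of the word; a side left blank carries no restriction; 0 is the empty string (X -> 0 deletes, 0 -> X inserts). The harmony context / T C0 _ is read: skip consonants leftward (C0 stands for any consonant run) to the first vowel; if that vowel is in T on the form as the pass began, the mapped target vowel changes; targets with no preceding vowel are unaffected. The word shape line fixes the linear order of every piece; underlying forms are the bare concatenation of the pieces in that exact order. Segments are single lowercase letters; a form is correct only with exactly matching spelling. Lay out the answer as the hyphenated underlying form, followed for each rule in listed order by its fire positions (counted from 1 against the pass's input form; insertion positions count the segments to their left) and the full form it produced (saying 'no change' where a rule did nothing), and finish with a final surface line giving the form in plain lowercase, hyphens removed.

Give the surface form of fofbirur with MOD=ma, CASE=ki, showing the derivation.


underlying: si-fofbirur-uk
1. e -> o, i -> u / B C0 _: fires at position(s) 7: sifofbururuk
surface: sifofbururuk


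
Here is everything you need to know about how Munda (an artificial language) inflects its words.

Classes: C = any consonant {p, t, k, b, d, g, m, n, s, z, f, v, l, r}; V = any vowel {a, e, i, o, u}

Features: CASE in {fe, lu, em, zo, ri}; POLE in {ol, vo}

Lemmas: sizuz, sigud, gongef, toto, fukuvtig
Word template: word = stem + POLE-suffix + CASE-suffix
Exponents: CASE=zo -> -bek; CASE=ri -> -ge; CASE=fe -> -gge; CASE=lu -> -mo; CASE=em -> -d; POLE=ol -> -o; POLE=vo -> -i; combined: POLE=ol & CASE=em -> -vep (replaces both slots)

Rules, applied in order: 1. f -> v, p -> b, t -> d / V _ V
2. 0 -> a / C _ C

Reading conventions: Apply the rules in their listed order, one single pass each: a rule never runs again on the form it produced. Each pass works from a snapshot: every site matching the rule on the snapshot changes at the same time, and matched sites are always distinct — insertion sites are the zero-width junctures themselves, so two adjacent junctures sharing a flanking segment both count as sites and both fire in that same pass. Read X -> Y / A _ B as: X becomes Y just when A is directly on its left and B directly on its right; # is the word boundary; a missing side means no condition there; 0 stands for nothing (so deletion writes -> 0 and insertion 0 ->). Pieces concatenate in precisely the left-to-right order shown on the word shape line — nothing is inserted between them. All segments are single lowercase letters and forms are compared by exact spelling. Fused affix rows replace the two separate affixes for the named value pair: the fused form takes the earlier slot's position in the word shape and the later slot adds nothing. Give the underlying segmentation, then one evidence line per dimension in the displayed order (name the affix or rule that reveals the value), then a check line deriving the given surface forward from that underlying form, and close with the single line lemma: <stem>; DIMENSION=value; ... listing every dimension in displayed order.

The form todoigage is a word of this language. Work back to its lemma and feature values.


underlying: toto-i-gge
CASE=fe - signalled by the affix -gge
POLE=vo - signalled by the affix -i
check: totoigge -> todoigge -> todoigage
lemma: toto; CASE=fe; POLE=vo


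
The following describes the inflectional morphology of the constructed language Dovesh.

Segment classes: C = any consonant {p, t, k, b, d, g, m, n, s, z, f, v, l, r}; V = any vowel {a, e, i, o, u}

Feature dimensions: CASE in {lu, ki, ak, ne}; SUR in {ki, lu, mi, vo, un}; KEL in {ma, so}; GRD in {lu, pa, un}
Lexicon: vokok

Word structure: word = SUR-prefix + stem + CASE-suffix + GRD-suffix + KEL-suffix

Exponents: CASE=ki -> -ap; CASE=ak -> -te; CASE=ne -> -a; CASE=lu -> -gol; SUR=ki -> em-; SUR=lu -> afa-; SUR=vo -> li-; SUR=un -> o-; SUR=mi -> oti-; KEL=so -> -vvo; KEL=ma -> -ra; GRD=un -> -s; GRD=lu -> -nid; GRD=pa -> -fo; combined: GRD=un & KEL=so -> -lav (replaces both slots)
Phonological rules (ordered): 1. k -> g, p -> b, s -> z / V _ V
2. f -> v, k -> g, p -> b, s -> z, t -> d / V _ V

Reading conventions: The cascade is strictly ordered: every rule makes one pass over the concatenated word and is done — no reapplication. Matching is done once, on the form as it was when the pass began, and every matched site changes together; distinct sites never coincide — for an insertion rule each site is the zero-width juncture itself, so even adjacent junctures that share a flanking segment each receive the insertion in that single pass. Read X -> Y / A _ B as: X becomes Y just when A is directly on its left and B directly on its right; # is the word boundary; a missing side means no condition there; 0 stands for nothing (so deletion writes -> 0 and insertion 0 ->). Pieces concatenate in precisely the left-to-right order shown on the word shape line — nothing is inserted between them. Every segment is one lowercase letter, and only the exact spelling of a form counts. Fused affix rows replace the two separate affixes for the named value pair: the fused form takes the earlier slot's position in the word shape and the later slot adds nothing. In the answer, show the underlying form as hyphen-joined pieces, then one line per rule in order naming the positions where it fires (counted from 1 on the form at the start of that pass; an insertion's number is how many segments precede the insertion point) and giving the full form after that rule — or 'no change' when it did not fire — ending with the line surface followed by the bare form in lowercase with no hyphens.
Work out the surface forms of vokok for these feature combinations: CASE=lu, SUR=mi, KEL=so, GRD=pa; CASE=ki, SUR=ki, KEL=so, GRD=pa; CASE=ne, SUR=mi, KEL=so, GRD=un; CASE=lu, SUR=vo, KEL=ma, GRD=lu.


cell CASE=lu, SUR=mi, KEL=so, GRD=pa:
underlying: oti-vokok-gol-fo-vvo
1. k -> g, p -> b, s -> z / V _ V: fires at position(s) 6: otivogokgolfovvo
2. f -> v, k -> g, p -> b, s -> z, t -> d / V _ V: fires at position(s) 2: odivogokgolfovvo
surface: odivogokgolfovvo

cell CASE=ki, SUR=ki, KEL=so, GRD=pa:
underlying: em-vokok-ap-fo-vvo
1. k -> g, p -> b, s -> z / V _ V: fires at position(s) 5, 7: emvogogapfovvo
2. f -> v, k -> g, p -> b, s -> z, t -> d / V _ V: no change
surface: emvogogapfovvo

cell CASE=ne, SUR=mi, KEL=so, GRD=un:
underlying: oti-vokok-a-lav
1. k -> g, p -> b, s -> z / V _ V: fires at position(s) 6, 8: otivogogalav
2. f -> v, k -> g, p -> b, s -> z, t -> d / V _ V: fires at position(s) 2: odivogogalav
surface: odivogogalav

cell CASE=lu, SUR=vo, KEL=ma, GRD=lu:
underlying: li-vokok-gol-nid-ra
1. k -> g, p -> b, s -> z / V _ V: fires at position(s) 5: livogokgolnidra
2. f -> v, k -> g, p -> b, s -> z, t -> d / V _ V: no change
surface: livogokgolnidra


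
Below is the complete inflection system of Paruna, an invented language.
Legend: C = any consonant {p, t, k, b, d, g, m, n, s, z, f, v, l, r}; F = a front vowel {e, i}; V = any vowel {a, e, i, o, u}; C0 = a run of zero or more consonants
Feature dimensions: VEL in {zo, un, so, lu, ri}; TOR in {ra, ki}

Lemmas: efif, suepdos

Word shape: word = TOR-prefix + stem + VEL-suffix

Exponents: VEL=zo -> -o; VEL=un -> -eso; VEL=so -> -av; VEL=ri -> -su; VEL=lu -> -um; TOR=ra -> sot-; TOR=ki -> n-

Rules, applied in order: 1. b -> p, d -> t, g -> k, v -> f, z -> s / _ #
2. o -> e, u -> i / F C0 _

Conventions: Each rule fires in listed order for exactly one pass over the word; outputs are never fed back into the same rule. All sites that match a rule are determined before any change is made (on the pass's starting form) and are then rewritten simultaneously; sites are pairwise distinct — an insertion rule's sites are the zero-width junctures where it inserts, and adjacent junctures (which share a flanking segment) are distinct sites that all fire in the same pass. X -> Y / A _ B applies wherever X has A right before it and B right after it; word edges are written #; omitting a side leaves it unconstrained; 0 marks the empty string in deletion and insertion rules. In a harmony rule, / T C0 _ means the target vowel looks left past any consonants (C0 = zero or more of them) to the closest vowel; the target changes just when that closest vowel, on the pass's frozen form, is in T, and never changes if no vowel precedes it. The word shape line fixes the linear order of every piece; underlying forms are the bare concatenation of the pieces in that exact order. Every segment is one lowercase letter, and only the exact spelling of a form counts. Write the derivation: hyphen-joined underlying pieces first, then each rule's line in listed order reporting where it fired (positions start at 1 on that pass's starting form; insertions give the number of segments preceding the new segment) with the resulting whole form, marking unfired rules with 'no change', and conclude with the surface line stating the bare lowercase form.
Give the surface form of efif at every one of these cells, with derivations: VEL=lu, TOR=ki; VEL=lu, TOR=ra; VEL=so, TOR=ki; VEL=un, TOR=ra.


cell VEL=lu, TOR=ki:
underlying: n-efif-um
1. b -> p, d -> t, g -> k, v -> f, z -> s / _ #: no change
2. o -> e, u -> i / F C0 _: fires at position(s) 6: nefifim
surface: nefifim

cell VEL=lu, TOR=ra:
underlying: sot-efif-um
1. b -> p, d -> t, g -> k, v -> f, z -> s / _ #: no change
2. o -> e, u -> i / F C0 _: fires at position(s) 8: sotefifim
surface: sotefifim

cell VEL=so, TOR=ki:
underlying: n-efif-av
1. b -> p, d -> t, g -> k, v -> f, z -> s / _ #: fires at position(s) 7: nefifaf
2. o -> e, u -> i / F C0 _: no change
surface: nefifaf

cell VEL=un, TOR=ra:
underlying: sot-efif-eso
1. b -> p, d -> t, g -> k, v -> f, z -> s / _ #: no change
2. o -> e, u -> i / F C0 _: fires at position(s) 10: sotefifese
surface: sotefifese


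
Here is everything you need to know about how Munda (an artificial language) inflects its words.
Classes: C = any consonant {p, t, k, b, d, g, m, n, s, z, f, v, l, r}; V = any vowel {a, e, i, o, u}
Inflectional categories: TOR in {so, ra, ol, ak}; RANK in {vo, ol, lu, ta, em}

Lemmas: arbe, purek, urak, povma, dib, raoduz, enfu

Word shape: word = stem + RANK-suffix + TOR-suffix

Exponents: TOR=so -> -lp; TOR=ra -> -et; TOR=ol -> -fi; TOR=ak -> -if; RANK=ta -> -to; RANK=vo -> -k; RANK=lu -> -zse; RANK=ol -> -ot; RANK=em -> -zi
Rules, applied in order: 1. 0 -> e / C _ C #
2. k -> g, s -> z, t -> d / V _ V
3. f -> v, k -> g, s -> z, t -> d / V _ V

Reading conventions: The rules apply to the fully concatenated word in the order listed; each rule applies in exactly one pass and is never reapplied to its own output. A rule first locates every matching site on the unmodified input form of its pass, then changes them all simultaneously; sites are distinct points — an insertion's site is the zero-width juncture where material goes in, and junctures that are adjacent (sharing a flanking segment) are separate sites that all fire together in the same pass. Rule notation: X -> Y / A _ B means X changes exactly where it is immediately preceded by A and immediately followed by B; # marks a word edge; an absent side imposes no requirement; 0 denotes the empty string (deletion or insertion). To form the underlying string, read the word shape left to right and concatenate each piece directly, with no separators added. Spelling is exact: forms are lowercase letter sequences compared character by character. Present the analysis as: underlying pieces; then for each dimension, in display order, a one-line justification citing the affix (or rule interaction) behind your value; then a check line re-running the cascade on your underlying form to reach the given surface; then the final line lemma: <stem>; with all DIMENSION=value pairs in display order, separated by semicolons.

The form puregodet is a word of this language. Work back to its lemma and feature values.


underlying: purek-ot-et
TOR=ra - signalled by the affix -et
RANK=ol - signalled by the affix -ot
check: purekotet -> purekotet -> puregodet -> puregodet
lemma: purek; TOR=ra; RANK=ol


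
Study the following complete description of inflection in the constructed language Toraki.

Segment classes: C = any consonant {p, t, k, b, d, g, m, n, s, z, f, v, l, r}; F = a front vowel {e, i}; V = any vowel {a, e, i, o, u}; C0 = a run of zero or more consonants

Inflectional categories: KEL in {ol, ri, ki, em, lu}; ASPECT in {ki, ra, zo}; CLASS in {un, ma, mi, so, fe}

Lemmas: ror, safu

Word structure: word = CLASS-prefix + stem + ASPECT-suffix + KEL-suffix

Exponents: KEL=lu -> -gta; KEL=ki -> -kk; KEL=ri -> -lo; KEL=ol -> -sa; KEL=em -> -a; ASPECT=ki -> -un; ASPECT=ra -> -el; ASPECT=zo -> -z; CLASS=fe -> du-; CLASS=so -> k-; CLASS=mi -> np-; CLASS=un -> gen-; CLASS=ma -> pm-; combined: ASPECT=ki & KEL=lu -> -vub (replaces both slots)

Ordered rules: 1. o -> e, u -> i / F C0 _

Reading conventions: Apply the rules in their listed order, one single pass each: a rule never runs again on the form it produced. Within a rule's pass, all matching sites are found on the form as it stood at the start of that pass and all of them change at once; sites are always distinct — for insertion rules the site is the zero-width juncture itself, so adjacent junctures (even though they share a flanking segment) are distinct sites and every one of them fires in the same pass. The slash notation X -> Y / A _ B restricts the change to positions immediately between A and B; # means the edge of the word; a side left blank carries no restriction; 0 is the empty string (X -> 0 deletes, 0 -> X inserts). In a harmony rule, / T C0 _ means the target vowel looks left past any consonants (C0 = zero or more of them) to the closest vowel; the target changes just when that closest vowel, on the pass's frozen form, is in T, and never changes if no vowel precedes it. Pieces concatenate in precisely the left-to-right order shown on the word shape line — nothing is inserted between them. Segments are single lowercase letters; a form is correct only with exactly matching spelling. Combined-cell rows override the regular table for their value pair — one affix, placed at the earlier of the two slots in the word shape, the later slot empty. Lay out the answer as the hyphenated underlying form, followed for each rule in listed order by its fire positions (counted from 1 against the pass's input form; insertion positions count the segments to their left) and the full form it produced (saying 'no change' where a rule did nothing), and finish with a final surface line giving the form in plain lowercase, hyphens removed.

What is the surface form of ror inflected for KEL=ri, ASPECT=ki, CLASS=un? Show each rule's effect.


underlying: gen-ror-un-lo
1. o -> e, u -> i / F C0 _: fires at position(s) 5: genrerunlo
surface: genrerunlo


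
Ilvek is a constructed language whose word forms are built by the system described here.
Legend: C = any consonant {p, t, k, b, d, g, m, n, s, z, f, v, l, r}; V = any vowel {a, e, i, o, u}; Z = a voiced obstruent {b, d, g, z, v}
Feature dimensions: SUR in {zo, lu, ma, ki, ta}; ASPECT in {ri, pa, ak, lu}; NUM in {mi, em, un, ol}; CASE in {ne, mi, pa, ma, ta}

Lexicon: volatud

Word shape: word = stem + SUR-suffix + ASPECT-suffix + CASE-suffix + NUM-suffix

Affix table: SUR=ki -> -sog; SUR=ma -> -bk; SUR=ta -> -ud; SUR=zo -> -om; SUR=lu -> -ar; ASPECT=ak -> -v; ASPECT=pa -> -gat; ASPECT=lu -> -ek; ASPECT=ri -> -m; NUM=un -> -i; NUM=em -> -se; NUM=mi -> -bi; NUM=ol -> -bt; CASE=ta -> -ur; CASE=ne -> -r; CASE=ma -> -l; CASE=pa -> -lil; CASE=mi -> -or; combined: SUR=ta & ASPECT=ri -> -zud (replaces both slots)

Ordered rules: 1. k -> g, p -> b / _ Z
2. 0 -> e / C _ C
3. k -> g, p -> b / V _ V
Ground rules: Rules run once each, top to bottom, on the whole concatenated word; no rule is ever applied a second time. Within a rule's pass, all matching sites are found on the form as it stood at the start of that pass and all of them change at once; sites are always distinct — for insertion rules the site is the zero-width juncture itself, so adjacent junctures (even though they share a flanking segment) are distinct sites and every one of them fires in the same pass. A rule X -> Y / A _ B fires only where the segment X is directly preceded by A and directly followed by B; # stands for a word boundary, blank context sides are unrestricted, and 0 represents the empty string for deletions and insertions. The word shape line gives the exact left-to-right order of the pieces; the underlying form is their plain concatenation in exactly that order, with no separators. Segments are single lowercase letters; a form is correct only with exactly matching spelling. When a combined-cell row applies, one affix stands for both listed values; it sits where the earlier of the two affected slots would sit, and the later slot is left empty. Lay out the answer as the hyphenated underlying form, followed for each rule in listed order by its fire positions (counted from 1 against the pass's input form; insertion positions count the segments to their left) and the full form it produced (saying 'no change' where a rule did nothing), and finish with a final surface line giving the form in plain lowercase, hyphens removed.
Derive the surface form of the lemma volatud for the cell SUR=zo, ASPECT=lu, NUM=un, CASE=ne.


underlying: volatud-om-ek-r-i
1. k -> g, p -> b / _ Z: no change
2. 0 -> e / C _ C: inserts after position(s) 11: volatudomekeri
3. k -> g, p -> b / V _ V: fires at position(s) 11: volatudomegeri
surface: volatudomegeri
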